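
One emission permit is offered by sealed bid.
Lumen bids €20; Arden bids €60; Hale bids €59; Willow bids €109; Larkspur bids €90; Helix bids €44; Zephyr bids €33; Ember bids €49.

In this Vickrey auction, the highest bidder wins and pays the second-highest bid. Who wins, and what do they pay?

Willow pays €90

Bids in order: 109 (Willow) > 90 (Larkspur) > 60 (Arden) > 59 (Hale) > 49 (Ember) > 44 (Helix) > …
Willow is highest; pays the second-highest bid, €90.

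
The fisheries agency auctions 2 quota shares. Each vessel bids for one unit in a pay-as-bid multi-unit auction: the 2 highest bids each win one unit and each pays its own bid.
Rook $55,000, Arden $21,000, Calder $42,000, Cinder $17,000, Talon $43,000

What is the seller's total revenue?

Sorting: 55,000 (Rook), 43,000 (Talon), 42,000 (Calder), 21,000 (Arden), …
Top 2: Rook, Talon.
Total revenue = 55,000 + 43,000 = $98,000.

Total revenue: $98,000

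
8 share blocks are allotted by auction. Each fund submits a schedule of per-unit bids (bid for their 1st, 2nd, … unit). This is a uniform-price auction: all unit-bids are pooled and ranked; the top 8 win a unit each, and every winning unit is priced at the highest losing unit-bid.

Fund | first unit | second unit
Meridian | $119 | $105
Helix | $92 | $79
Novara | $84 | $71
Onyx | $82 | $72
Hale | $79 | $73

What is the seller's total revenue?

Merging the schedules and taking the best 8: 119 (Meridian-1), 105 (Meridian-2), 92 (Helix-1), 84 (Novara-1), 82 (Onyx-1), 79 (Helix-2), 79 (Hale-1), 73 (Hale-2)
Highest rejected unit-bid = $72.
Allocation: Hale 2, Helix 2, Meridian 2, Novara 1, Onyx 1. Every unit priced at $72.
Revenue = 8 × 72 = $576.

Total revenue: $576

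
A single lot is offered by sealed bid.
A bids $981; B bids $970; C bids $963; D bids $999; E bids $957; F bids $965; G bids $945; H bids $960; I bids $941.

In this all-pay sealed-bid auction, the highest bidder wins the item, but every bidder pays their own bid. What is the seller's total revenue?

Total revenue: $8,681

Bids ranked: 999 (D) > 981 (A) > 970 (B) > 965 (F) > 963 (C) > 960 (H) > …
Every bidder forfeits their bid regardless of winning.
Revenue = 981 + 970 + 963 + 999 + 957 + 965 + 945 + 960 + 941 = $8,681.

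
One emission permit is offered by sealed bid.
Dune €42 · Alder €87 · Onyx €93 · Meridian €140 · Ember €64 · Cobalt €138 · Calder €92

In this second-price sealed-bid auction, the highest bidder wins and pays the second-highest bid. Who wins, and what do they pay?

Bids in order: 140 (Meridian) > 138 (Cobalt) > 93 (Onyx) > 92 (Calder) > 87 (Alder) > 64 (Ember) > …
Meridian is highest; pays the second-highest bid, €138.

Meridian pays €138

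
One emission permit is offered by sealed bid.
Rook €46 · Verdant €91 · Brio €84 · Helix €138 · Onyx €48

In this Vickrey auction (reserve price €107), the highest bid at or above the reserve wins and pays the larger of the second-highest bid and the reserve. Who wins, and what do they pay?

Helix pays €107

Bids in order: 138 (Helix) > 91 (Verdant) > 84 (Brio) > 48 (Onyx) > 46 (Rook)
Helix has the top bid at or above the reserve (€138).
Second-highest bid €91 is below the reserve €107, so the reserve binds → payment €107.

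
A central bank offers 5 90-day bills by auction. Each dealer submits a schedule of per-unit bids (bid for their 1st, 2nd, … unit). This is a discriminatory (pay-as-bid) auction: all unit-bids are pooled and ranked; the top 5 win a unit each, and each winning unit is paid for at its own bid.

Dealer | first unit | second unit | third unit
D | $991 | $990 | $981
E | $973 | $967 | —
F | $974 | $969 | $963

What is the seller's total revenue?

Total revenue: $4,909

Pooled unit-bids ranked (top 5): 991 (D-1), 990 (D-2), 981 (D-3), 974 (F-1), 973 (E-1)
Next rejected bid: $969 (not a price — pay-as-bid).
Each winning unit pays its own bid.
Revenue = 991 + 990 + 981 + 974 + 973 = $4,909.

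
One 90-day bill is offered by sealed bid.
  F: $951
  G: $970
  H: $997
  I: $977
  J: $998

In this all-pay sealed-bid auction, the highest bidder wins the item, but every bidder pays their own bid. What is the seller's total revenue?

Sorting bids: 998 (J) > 997 (H) > 977 (I) > 970 (G) > 951 (F)
Every bidder forfeits their bid regardless of winning.
Revenue = 951 + 970 + 997 + 977 + 998 = $4,893.

Total revenue: $4,893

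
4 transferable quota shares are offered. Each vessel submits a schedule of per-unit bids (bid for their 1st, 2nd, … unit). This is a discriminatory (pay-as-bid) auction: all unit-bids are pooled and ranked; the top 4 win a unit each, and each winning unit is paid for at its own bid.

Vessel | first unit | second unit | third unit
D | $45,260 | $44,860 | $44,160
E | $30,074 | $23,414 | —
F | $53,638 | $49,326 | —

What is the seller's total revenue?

All unit-bids, highest first — top 4: 53,638 (F-1), 49,326 (F-2), 45,260 (D-1), 44,860 (D-2)
Next rejected bid: $44,160 (not a price — pay-as-bid).
Each winning unit pays its own bid.
Revenue = 53,638 + 49,326 + 45,260 + 44,860 = $193,084.

Total revenue: $193,084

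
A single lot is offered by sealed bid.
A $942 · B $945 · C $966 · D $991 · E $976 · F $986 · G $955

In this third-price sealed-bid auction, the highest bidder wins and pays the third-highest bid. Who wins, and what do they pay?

D pays $976

Sorting bids: 991 (D) > 986 (F) > 976 (E) > 966 (C) > 955 (G) > 945 (B) > …
D is highest; pays the third-highest bid, $976.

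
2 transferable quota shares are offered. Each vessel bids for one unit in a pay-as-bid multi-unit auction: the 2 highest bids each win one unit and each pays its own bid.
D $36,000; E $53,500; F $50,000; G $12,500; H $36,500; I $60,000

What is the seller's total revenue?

Ordering the bids: 60,000 (I), 53,500 (E), 50,000 (F), 36,500 (H), …
Top 2: I, E.
Total revenue = 60,000 + 53,500 = $113,500.

Total revenue: $113,500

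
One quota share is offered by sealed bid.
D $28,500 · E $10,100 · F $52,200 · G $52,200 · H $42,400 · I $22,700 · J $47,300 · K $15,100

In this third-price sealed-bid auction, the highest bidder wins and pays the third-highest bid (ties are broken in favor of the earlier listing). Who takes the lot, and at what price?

Bids ranked: 52,200 (F) > 52,200 (G) > 47,300 (J) > 42,400 (H) > 28,500 (D) > 22,700 (I) > …
F and G tie at $52,200; tie-break gives it to F.
F is highest; pays the third-highest bid, $47,300.

F pays $47,300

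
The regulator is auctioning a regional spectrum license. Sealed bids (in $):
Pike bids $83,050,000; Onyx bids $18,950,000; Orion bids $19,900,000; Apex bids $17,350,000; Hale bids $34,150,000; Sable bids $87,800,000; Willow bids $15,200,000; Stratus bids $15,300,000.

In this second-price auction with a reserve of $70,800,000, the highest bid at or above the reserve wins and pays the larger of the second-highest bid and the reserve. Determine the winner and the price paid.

Second-price auction with a reserve of $70,800,000: the highest bid at or above the reserve wins and pays the larger of the second-highest bid and the reserve.
Bids in order: 87,800,000 (Sable) > 83,050,000 (Pike) > 34,150,000 (Hale) > 19,900,000 (Orion) > 18,950,000 (Onyx) > 17,350,000 (Apex) > …
Highest eligible bid: Sable at $87,800,000.
Second-highest bid $83,050,000 exceeds the reserve $70,800,000 → payment $83,050,000.

Sable pays $83,050,000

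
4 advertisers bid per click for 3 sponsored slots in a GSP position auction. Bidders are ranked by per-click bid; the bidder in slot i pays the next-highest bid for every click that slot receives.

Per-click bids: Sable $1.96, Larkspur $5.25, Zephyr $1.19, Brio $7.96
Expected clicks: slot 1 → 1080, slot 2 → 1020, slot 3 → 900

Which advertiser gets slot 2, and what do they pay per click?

Per-click bids in order: $7.96 (Brio) > $5.25 (Larkspur) > $1.96 (Sable) > $1.19 (Zephyr)
Slot 2 goes to the second-ranked bidder, Larkspur, who pays the next bid down: $1.96/click.

Larkspur; $1.96 per click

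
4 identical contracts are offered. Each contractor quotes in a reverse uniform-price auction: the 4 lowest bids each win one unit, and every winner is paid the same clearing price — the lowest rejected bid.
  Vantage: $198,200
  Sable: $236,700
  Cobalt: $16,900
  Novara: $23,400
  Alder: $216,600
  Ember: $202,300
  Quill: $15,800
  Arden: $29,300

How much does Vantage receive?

Vantage is paid $0

Bids ranked low→high: 15,800 (Quill), 16,900 (Cobalt), 23,400 (Novara), 29,300 (Arden), 198,200 (Vantage), 202,300 (Ember), …
Winners (4 units): Quill, Cobalt, Novara, Arden.
First losing bid is Vantage's $198,200, which sets the uniform price.
Vantage does not win → is paid $0.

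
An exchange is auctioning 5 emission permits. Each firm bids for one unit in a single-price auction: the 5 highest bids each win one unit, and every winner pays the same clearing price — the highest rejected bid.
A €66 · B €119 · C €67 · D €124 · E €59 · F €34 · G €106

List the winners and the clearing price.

Ordering the bids: 124 (D), 119 (B), 106 (G), 67 (C), 66 (A), 59 (E), 34 (F)
Winners (5 units): D, B, G, C, A.
First losing bid is E's €59, which sets the uniform price.

D, B, G, C, A; each pays €59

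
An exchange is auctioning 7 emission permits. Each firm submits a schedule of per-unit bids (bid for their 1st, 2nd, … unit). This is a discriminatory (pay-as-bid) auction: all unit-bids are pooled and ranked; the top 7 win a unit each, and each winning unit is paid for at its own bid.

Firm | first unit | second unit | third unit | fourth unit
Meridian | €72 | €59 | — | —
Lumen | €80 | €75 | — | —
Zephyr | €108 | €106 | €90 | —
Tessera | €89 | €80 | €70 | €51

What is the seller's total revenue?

Total revenue: €628

Pooled unit-bids ranked (top 7): 108 (Zephyr-1), 106 (Zephyr-2), 90 (Zephyr-3), 89 (Tessera-1), 80 (Lumen-1), 80 (Tessera-2), 75 (Lumen-2)
Next rejected bid: €72 (not a price — pay-as-bid).
Each winning unit pays its own bid.
Revenue = 108 + 106 + 90 + 89 + 80 + 80 + 75 = €628.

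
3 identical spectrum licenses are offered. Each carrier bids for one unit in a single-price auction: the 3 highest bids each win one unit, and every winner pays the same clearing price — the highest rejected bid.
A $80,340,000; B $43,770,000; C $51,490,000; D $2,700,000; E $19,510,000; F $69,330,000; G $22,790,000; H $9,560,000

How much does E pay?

Ordering the bids: 80,340,000 (A), 69,330,000 (F), 51,490,000 (C), 43,770,000 (B), 22,790,000 (G), …
Top 3: A, F, C.
First losing bid is B's $43,770,000, which sets the uniform price.
E does not win → pays $0.

E pays $0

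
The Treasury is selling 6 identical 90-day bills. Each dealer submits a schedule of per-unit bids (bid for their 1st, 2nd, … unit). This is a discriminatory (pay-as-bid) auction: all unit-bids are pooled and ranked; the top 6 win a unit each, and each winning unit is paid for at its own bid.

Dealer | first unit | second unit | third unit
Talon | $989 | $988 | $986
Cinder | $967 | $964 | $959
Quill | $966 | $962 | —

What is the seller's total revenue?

Total revenue: $5,860

Merging the schedules and taking the best 6: 989 (Talon-1), 988 (Talon-2), 986 (Talon-3), 967 (Cinder-1), 966 (Quill-1), 964 (Cinder-2)
Next rejected bid: $962 (not a price — pay-as-bid).
Each winning unit pays its own bid.
Revenue = 989 + 988 + 986 + 967 + 966 + 964 = $5,860.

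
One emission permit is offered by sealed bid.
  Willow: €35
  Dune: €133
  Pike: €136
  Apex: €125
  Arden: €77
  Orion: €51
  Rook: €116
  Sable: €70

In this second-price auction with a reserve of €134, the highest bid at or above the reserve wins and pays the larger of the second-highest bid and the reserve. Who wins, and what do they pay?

Pike pays €134

Sorting bids: 136 (Pike) > 133 (Dune) > 125 (Apex) > 116 (Rook) > 77 (Arden) > 70 (Sable) > …
Pike has the top bid at or above the reserve (€136).
max(second-highest €133, reserve €134) = €134.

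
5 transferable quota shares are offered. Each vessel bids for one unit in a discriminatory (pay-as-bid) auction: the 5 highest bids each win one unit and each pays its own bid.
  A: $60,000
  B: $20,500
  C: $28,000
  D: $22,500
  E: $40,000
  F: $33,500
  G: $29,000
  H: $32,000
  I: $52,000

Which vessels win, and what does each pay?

Ordering the bids: 60,000 (A), 52,000 (I), 40,000 (E), 33,500 (F), 32,000 (H), 29,000 (G), 28,000 (C), …
Top 5: A, I, E, F, H.
Each winner pays its own bid: A $60,000, I $52,000, E $40,000, F $33,500, H $32,000.

A $60,000, I $52,000, E $40,000, F $33,500, H $32,000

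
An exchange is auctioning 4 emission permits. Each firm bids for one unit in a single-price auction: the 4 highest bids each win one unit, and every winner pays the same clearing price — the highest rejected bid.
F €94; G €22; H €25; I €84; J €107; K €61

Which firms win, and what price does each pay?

Sorting: 107 (J), 94 (F), 84 (I), 61 (K), 25 (H), 22 (G)
The 4 highest are J, F, I, K.
Clearing price = highest rejected bid = €25.

J, F, I, K; each pays €25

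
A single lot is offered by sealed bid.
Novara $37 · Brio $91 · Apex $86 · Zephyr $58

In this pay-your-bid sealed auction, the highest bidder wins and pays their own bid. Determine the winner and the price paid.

Brio pays $91

Pay-your-bid sealed auction: the highest bidder wins and pays their own bid.
Bids ranked: 91 (Brio) > 86 (Apex) > 58 (Zephyr) > 37 (Novara)
First-price: Brio pays what they bid, $91.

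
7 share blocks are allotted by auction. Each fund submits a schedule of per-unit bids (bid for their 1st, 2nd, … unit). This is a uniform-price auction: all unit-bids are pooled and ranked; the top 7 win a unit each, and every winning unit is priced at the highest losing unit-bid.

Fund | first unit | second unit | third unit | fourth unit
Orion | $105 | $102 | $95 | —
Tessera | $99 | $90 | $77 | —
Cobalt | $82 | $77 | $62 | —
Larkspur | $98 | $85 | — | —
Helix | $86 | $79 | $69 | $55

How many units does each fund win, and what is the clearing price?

Helix 1, Larkspur 1, Orion 3, Tessera 2; clearing price $85

Pooled unit-bids ranked (top 7): 105 (Orion-1), 102 (Orion-2), 99 (Tessera-1), 98 (Larkspur-1), 95 (Orion-3), 90 (Tessera-2), 86 (Helix-1)
Highest rejected unit-bid = $85.
Allocation: Helix 1, Larkspur 1, Orion 3, Tessera 2.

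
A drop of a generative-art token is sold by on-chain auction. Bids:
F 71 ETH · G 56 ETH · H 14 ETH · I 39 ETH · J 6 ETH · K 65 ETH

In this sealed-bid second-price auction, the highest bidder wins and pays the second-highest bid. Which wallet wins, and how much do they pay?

Sorting bids: 71 (F) > 65 (K) > 56 (G) > 39 (I) > 14 (H) > 6 (J)
Second-price: F pays K's bid of 65 ETH.

F pays 65 ETH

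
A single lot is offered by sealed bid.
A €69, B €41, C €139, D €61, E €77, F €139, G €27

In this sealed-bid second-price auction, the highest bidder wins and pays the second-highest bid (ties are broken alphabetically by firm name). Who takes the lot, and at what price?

C pays €139

Sealed-bid second-price auction: the highest bidder wins and pays the second-highest bid.
Bids in order: 139 (C) > 139 (F) > 77 (E) > 69 (A) > 61 (D) > 41 (B) > …
Tie at €139 → C wins by tie-break.
Second-price: C pays F's bid of €139.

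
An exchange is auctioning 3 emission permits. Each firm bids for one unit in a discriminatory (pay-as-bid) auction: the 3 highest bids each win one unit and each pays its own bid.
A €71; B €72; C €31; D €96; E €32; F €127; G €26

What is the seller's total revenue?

Bids ranked high→low: 127 (F), 96 (D), 72 (B), 71 (A), 32 (E), …
Winners (3 units): F, D, B.
Total revenue = 127 + 96 + 72 = €295.

Total revenue: €295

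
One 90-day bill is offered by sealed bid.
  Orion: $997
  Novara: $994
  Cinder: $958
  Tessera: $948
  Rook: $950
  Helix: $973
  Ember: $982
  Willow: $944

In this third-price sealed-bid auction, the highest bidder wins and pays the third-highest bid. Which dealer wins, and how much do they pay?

Orion pays $982

Rule: the highest bidder wins and pays the third-highest bid.
Sorting bids: 997 (Orion) > 994 (Novara) > 982 (Ember) > 973 (Helix) > 958 (Cinder) > 950 (Rook) > …
Orion wins; payment is bid #3 in the ranking = $982.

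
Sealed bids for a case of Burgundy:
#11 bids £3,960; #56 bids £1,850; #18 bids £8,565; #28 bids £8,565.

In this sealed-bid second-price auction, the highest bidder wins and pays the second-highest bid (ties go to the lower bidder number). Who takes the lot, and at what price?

#18 pays £8,565

Sorting bids: 8,565 (#18) > 8,565 (#28) > 3,960 (#11) > 1,850 (#56)
Tie at £8,565 → #18 wins by tie-break.
Second-price: #18 pays #28's bid of £8,565.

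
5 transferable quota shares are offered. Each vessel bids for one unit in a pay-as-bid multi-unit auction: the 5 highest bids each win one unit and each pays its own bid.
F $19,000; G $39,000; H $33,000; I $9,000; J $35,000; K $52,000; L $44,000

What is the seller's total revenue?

Total revenue: $203,000

Bids ranked high→low: 52,000 (K), 44,000 (L), 39,000 (G), 35,000 (J), 33,000 (H), 19,000 (F), 9,000 (I)
Winners (5 units): K, L, G, J, H.
Total revenue = 52,000 + 44,000 + 39,000 + 35,000 + 33,000 = $203,000.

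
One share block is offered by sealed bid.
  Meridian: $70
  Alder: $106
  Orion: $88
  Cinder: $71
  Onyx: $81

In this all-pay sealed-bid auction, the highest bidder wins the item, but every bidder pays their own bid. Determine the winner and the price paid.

Alder pays $106

Sorting bids: 106 (Alder) > 88 (Orion) > 81 (Onyx) > 71 (Cinder) > 70 (Meridian)
Alder wins with the top bid; all bids are sunk regardless.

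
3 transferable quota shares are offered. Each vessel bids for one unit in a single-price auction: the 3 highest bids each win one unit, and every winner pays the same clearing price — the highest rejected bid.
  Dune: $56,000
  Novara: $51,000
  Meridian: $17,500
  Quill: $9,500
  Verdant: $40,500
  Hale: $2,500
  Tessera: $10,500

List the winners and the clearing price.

Dune, Novara, Verdant; each pays $17,500

Ordering the bids: 56,000 (Dune), 51,000 (Novara), 40,500 (Verdant), 17,500 (Meridian), 10,500 (Tessera), …
Top 3: Dune, Novara, Verdant.
Clearing price = highest rejected bid = $17,500.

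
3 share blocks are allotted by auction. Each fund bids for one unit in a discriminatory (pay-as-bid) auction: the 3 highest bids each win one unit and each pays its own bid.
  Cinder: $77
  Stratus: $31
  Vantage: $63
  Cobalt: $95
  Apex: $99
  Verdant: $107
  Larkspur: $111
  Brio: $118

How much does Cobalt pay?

Cobalt pays $0

Sorting: 118 (Brio), 111 (Larkspur), 107 (Verdant), 99 (Apex), 95 (Cobalt), …
Top 3: Brio, Larkspur, Verdant.
Cobalt does not win → $0.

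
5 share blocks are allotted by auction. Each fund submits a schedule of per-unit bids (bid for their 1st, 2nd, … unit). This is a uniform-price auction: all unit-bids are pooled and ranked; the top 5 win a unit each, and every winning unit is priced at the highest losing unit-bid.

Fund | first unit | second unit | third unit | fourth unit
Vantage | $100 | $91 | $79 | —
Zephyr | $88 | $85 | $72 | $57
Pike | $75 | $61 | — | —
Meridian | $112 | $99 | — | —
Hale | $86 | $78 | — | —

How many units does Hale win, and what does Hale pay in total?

Hale: 0 units, pays $0

Merging the schedules and taking the best 5: 112 (Meridian-1), 100 (Vantage-1), 99 (Meridian-2), 91 (Vantage-2), 88 (Zephyr-1)
The (k+1)-th unit-bid is $86.
Hale wins 0 unit(s) at $86 each.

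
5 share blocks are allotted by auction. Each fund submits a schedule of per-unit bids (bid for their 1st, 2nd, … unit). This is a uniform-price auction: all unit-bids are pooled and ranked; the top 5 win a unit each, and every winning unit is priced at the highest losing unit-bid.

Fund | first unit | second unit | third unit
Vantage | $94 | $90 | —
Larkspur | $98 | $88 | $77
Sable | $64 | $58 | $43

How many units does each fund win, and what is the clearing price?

Larkspur 3, Vantage 2; clearing price $64

Pooled unit-bids ranked (top 5): 98 (Larkspur-1), 94 (Vantage-1), 90 (Vantage-2), 88 (Larkspur-2), 77 (Larkspur-3)
Highest rejected unit-bid = $64.
Allocation: Larkspur 3, Vantage 2.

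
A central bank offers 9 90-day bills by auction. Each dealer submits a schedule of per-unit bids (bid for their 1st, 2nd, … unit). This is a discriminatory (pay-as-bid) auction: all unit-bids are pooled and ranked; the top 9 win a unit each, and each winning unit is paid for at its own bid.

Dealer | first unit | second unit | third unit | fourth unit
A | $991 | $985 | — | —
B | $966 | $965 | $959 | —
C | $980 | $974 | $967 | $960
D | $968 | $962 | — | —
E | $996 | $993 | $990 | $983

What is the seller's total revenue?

Total revenue: $8,860

All unit-bids, highest first — top 9: 996 (E-1), 993 (E-2), 991 (A-1), 990 (E-3), 985 (A-2), 983 (E-4), 980 (C-1), 974 (C-2), 968 (D-1)
Next rejected bid: $967 (not a price — pay-as-bid).
Each winning unit pays its own bid.
Revenue = 996 + 993 + 991 + 990 + 985 + 983 + 980 + 974 + 968 = $8,860.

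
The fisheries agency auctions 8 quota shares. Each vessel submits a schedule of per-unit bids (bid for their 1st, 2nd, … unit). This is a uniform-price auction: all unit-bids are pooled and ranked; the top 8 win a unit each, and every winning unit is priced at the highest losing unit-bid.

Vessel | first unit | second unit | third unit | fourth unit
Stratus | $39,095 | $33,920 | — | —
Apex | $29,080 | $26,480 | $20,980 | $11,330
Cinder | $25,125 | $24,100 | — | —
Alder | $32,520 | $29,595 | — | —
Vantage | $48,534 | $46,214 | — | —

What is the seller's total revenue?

Total revenue: $201,000

Merging the schedules and taking the best 8: 48,534 (Vantage-1), 46,214 (Vantage-2), 39,095 (Stratus-1), 33,920 (Stratus-2), 32,520 (Alder-1), 29,595 (Alder-2), 29,080 (Apex-1), 26,480 (Apex-2)
First bid not allocated: $25,125.
Allocation: Alder 2, Apex 2, Stratus 2, Vantage 2. Every unit priced at $25,125.
Revenue = 8 × 25,125 = $201,000.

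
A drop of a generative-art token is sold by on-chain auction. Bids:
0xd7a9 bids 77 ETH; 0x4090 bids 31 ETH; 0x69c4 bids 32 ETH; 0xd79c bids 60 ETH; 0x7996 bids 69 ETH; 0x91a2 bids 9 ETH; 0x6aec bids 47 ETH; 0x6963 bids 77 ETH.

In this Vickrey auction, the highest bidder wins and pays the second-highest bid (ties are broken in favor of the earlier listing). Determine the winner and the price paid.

0xd7a9 pays 77 ETH

Bids in order: 77 (0xd7a9) > 77 (0x6963) > 69 (0x7996) > 60 (0xd79c) > 47 (0x6aec) > 32 (0x69c4) > …
0xd7a9 and 0x6963 tie at 77 ETH; tie-break gives it to 0xd7a9.
0xd7a9 wins with the highest bid; price is set by the runner-up at 77 ETH.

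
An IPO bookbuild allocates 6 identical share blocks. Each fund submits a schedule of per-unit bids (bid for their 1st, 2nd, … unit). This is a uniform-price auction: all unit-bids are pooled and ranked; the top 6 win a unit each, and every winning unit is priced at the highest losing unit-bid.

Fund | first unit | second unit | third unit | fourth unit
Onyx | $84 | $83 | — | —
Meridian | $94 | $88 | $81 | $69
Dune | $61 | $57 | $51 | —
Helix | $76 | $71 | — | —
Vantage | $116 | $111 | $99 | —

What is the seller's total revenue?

Total revenue: $498

Pooled unit-bids ranked (top 6): 116 (Vantage-1), 111 (Vantage-2), 99 (Vantage-3), 94 (Meridian-1), 88 (Meridian-2), 84 (Onyx-1)
The (k+1)-th unit-bid is $83.
Allocation: Meridian 2, Onyx 1, Vantage 3. Every unit priced at $83.
Revenue = 6 × 83 = $498.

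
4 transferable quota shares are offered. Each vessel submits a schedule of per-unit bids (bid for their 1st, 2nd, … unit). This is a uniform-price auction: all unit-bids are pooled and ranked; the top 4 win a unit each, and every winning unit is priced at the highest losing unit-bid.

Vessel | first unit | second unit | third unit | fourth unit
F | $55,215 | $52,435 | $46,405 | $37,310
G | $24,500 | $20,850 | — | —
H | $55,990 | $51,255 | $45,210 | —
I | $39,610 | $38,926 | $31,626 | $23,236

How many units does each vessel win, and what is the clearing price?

F 2, H 2; clearing price $46,405

Pooled unit-bids ranked (top 4): 55,990 (H-1), 55,215 (F-1), 52,435 (F-2), 51,255 (H-2)
Highest rejected unit-bid = $46,405.
Allocation: F 2, H 2.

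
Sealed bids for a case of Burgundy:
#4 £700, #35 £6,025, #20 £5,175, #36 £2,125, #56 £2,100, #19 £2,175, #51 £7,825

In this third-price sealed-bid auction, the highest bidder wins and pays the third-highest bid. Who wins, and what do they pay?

#51 pays £5,175

Sorting bids: 7,825 (#51) > 6,025 (#35) > 5,175 (#20) > 2,175 (#19) > 2,125 (#36) > 2,100 (#56) > …
#51 wins; payment is bid #3 in the ranking = £5,175.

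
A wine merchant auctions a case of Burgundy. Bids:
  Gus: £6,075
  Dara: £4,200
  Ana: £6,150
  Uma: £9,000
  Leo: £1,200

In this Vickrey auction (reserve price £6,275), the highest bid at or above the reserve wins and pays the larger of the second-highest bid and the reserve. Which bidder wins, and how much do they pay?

Rule: the highest bid at or above the reserve wins and pays the larger of the second-highest bid and the reserve.
Sorting bids: 9,000 (Uma) > 6,150 (Ana) > 6,075 (Gus) > 4,200 (Dara) > 1,200 (Leo)
Uma has the top bid at or above the reserve (£9,000).
Second-highest bid £6,150 is below the reserve £6,275, so the reserve binds → payment £6,275.

Uma pays £6,275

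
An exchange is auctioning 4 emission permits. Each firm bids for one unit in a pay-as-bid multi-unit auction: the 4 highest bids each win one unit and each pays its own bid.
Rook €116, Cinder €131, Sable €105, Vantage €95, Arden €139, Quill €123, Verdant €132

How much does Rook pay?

Sorting: 139 (Arden), 132 (Verdant), 131 (Cinder), 123 (Quill), 116 (Rook), 105 (Sable), …
The 4 highest are Arden, Verdant, Cinder, Quill.
Rook does not win → €0.

Rook pays €0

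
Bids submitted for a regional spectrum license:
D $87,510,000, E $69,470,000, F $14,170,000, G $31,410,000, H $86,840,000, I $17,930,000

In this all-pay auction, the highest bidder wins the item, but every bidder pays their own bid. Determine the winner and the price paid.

D pays $87,510,000

Bids ranked: 87,510,000 (D) > 86,840,000 (H) > 69,470,000 (E) > 31,410,000 (G) > 17,930,000 (I) > 14,170,000 (F)
D wins with the top bid; all bids are sunk regardless.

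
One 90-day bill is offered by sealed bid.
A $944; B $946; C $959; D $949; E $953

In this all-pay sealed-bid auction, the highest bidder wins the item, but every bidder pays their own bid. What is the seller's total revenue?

Bids ranked: 959 (C) > 953 (E) > 949 (D) > 946 (B) > 944 (A)
C wins with the top bid; all bids are sunk regardless.
Every bidder forfeits their bid regardless of winning.
Revenue = 944 + 946 + 959 + 949 + 953 = $4,751.

Total revenue: $4,751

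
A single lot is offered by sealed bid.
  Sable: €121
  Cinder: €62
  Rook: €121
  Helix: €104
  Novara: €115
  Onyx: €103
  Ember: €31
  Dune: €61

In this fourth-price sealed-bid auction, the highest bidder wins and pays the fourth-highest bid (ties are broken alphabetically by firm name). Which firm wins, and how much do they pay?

Rook pays €104

Rule: the highest bidder wins and pays the fourth-highest bid.
Sorting bids: 121 (Rook) > 121 (Sable) > 115 (Novara) > 104 (Helix) > 103 (Onyx) > 62 (Cinder) > …
Tie at €121 → Rook wins by tie-break.
Rook wins; payment is bid #4 in the ranking = €104.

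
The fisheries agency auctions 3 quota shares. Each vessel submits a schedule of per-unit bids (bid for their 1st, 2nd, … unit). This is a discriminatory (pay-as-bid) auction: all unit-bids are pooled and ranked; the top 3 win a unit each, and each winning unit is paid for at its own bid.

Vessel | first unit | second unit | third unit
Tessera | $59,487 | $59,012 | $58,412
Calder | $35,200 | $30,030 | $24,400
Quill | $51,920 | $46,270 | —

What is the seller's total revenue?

Pooled unit-bids ranked (top 3): 59,487 (Tessera-1), 59,012 (Tessera-2), 58,412 (Tessera-3)
Next rejected bid: $51,920 (not a price — pay-as-bid).
Each winning unit pays its own bid.
Revenue = 59,487 + 59,012 + 58,412 = $176,911.

Total revenue: $176,911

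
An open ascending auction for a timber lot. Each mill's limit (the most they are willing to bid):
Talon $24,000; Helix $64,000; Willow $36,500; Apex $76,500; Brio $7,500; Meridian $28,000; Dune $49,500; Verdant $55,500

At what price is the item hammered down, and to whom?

Apex wins at $64,000

Limits in order: 76,500 (Apex) > 64,000 (Helix) > 55,500 (Verdant) > 49,500 (Dune) > 36,500 (Willow) > 28,000 (Meridian) > …
Bidding ends when Helix exits at $64,000; Apex takes it.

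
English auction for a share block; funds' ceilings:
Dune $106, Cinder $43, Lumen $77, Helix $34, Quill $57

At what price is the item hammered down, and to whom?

Dune wins at $77

Ascending (English) auction: the price rises until one bidder remains; the winner pays the price at which the last rival dropped out.
Sorting limits: 106 (Dune) > 77 (Lumen) > 57 (Quill) > 43 (Cinder) > 34 (Helix)
Lumen is the last rival to drop out, at $77; Dune remains and wins at that price.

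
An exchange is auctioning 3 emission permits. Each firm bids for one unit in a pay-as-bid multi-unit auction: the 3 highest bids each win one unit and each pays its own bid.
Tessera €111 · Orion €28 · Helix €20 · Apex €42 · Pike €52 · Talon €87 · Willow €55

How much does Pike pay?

Pike pays €0

Bids ranked high→low: 111 (Tessera), 87 (Talon), 55 (Willow), 52 (Pike), 42 (Apex), …
Winners (3 units): Tessera, Talon, Willow.
Pike does not win → €0.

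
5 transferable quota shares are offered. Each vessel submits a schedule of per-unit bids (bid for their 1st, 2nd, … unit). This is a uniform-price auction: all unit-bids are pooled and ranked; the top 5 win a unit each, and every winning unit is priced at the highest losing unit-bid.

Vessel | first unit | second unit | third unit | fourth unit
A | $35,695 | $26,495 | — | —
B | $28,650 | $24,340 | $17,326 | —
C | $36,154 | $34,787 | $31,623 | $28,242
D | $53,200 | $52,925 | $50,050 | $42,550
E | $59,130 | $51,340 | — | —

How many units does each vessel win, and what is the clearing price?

D 3, E 2; clearing price $42,550

All unit-bids, highest first — top 5: 59,130 (E-1), 53,200 (D-1), 52,925 (D-2), 51,340 (E-2), 50,050 (D-3)
The (k+1)-th unit-bid is $42,550.
Allocation: D 3, E 2.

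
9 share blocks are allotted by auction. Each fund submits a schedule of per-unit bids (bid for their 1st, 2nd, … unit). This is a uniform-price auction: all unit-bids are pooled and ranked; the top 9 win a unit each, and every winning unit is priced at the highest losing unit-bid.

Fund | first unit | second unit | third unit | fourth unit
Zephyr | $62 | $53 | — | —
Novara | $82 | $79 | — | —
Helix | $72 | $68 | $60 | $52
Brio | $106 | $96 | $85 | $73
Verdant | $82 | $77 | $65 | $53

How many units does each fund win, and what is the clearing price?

Brio 4, Helix 1, Novara 2, Verdant 2; clearing price $68

Pooled unit-bids ranked (top 9): 106 (Brio-1), 96 (Brio-2), 85 (Brio-3), 82 (Novara-1), 82 (Verdant-1), 79 (Novara-2), 77 (Verdant-2), 73 (Brio-4), 72 (Helix-1)
First bid not allocated: $68.
Allocation: Brio 4, Helix 1, Novara 2, Verdant 2.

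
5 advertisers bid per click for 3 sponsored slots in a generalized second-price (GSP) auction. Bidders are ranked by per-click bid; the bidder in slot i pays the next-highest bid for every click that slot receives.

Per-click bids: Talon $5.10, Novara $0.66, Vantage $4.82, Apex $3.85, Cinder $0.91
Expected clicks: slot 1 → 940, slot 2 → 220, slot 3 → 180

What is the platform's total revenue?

Total revenue: $5541.60

Per-click bids in order: $5.10 (Talon) > $4.82 (Vantage) > $3.85 (Apex) > $0.91 (Cinder) > …
Slot 1: Talon pays $4.82 × 940 = $4530.80
Slot 2: Vantage pays $3.85 × 220 = $847.00
Slot 3: Apex pays $0.91 × 180 = $163.80
Total = $5541.60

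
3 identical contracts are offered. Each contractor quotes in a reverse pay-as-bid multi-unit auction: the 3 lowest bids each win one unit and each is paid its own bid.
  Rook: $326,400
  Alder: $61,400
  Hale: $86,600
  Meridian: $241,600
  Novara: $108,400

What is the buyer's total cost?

Total cost: $256,400

Sorting: 61,400 (Alder), 86,600 (Hale), 108,400 (Novara), 241,600 (Meridian), 326,400 (Rook)
The 3 lowest are Alder, Hale, Novara.
Total cost = 61,400 + 86,600 + 108,400 = $256,400.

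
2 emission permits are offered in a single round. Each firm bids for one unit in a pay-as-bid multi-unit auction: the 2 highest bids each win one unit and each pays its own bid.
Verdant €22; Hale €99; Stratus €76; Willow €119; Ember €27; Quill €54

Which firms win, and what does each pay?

Willow €119, Hale €99

Bids ranked high→low: 119 (Willow), 99 (Hale), 76 (Stratus), 54 (Quill), …
Top 2: Willow, Hale.
Each winner pays its own bid: Willow €119, Hale €99.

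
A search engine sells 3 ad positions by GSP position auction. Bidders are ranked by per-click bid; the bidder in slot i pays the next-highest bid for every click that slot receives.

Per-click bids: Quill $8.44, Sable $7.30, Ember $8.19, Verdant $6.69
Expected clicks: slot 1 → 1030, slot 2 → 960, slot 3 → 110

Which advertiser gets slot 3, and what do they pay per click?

Sable; $6.69 per click

Per-click bids in order: $8.44 (Quill) > $8.19 (Ember) > $7.30 (Sable) > $6.69 (Verdant)
Slot 3 goes to the third-ranked bidder, Sable, who pays the next bid down: $6.69/click.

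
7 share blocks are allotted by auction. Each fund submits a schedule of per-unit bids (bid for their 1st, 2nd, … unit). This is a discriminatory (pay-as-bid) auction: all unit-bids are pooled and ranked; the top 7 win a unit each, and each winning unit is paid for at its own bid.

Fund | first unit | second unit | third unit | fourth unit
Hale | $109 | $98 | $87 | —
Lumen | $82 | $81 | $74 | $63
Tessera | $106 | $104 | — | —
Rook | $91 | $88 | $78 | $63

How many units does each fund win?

Pooled unit-bids ranked (top 7): 109 (Hale-1), 106 (Tessera-1), 104 (Tessera-2), 98 (Hale-2), 91 (Rook-1), 88 (Rook-2), 87 (Hale-3)
Next rejected bid: $82 (not a price — pay-as-bid).
Allocation: Hale 3, Rook 2, Tessera 2.

Hale 3, Rook 2, Tessera 2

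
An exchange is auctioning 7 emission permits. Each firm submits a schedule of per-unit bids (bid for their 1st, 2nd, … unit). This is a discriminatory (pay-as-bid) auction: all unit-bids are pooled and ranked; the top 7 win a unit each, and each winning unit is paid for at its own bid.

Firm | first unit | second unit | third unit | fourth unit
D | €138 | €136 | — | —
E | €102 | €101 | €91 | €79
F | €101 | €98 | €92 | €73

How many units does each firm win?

D 2, E 2, F 3

All unit-bids, highest first — top 7: 138 (D-1), 136 (D-2), 102 (E-1), 101 (E-2), 101 (F-1), 98 (F-2), 92 (F-3)
Next rejected bid: €91 (not a price — pay-as-bid).
Allocation: D 2, E 2, F 3.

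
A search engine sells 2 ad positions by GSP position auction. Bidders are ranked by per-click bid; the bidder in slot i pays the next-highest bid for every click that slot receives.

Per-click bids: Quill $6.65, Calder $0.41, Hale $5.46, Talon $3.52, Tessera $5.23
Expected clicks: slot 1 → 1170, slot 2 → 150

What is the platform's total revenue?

Sorting advertisers: $6.65 (Quill) > $5.46 (Hale) > $5.23 (Tessera) > …
Slot 1: Quill pays $5.46 × 1170 = $6388.20
Slot 2: Hale pays $5.23 × 150 = $784.50
Total = $7172.70

Total revenue: $7172.70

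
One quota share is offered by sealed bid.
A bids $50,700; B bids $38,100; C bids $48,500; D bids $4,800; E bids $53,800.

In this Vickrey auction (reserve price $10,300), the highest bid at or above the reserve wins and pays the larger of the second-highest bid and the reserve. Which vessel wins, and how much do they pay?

E pays $50,700

Vickrey auction (reserve price $10,300): the highest bid at or above the reserve wins and pays the larger of the second-highest bid and the reserve.
Bids ranked: 53,800 (E) > 50,700 (A) > 48,500 (C) > 38,100 (B) > 4,800 (D)
E has the top bid at or above the reserve ($53,800).
Second-highest bid $50,700 exceeds the reserve $10,300 → payment $50,700.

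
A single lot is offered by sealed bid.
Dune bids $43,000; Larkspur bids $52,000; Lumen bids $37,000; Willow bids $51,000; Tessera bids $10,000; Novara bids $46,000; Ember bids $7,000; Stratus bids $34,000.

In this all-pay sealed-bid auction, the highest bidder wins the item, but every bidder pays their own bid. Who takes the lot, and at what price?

Larkspur pays $52,000

Rule: the highest bidder wins the item, but every bidder pays their own bid.
Bids in order: 52,000 (Larkspur) > 51,000 (Willow) > 46,000 (Novara) > 43,000 (Dune) > 37,000 (Lumen) > 34,000 (Stratus) > …
Larkspur wins with the top bid; all bids are sunk regardless.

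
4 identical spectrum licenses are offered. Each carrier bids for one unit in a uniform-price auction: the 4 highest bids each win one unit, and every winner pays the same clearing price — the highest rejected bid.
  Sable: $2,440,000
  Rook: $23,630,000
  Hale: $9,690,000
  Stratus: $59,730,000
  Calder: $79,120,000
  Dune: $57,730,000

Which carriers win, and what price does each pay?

Sorting: 79,120,000 (Calder), 59,730,000 (Stratus), 57,730,000 (Dune), 23,630,000 (Rook), 9,690,000 (Hale), 2,440,000 (Sable)
Winners (4 units): Calder, Stratus, Dune, Rook.
Highest unsuccessful bid: $9,690,000 → clearing price.

Calder, Stratus, Dune, Rook; each pays $9,690,000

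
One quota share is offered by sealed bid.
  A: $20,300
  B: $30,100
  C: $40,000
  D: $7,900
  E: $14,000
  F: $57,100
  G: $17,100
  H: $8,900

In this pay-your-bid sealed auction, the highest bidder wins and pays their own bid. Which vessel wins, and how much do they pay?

F pays $57,100

Rule: the highest bidder wins and pays their own bid.
Bids ranked: 57,100 (F) > 40,000 (C) > 30,100 (B) > 20,300 (A) > 17,100 (G) > 14,000 (E) > …
F is highest → pays own bid, $57,100.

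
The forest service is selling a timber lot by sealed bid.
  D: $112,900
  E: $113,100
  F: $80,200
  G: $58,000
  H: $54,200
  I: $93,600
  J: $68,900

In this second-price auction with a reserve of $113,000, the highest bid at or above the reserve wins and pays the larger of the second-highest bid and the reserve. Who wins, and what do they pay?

E pays $113,000

Rule: the highest bid at or above the reserve wins and pays the larger of the second-highest bid and the reserve.
Sorting bids: 113,100 (E) > 112,900 (D) > 93,600 (I) > 80,200 (F) > 68,900 (J) > 58,000 (G) > …
Highest eligible bid: E at $113,100.
Second-highest bid $112,900 is below the reserve $113,000, so the reserve binds → payment $113,000.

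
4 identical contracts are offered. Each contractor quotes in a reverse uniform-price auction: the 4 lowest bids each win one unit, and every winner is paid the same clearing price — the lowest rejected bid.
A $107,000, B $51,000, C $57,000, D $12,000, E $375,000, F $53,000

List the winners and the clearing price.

Bids ranked low→high: 12,000 (D), 51,000 (B), 53,000 (F), 57,000 (C), 107,000 (A), 375,000 (E)
Lowest 4: D, B, F, C.
Lowest unsuccessful bid: $107,000 → clearing price.

D, B, F, C; each is paid $107,000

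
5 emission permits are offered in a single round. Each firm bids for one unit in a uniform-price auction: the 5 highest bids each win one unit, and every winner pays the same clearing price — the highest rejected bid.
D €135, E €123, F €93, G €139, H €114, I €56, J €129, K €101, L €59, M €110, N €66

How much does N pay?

Sorting: 139 (G), 135 (D), 129 (J), 123 (E), 114 (H), 110 (M), 101 (K), …
Winners (5 units): G, D, J, E, H.
Clearing price = highest rejected bid = €110.
N does not win → pays €0.

N pays €0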